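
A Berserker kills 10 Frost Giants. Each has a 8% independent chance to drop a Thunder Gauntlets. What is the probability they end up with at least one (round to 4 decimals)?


P(at least one) = 1 - P(none) = 1 - (1-p)^n
p = 8/100 = 0.08
1 - p = 0.92
(1 - p)^10 = 0.92^10 = 0.434388
P(at least one) = 1 - 0.434388 = 0.5656

0.5656


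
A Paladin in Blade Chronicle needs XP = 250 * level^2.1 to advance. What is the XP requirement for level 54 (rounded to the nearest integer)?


XP = 250 * level^2.1
Substitute level = 54:
XP = 250 * 54^2.1
= 250 * 4345.3713
= 1086343

1086343 XP


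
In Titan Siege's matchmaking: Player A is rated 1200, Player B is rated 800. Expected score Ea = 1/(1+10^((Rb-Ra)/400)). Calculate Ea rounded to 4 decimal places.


Elo expected score: Ea = 1/(1 + 10^((Rb-Ra)/400))
Rb - Ra = 800 - 1200 = -400
(Rb-Ra)/400 = -400/400 = -1.0
10^-1.0 = 0.1
Ea = 1/(1 + 0.1) = 1/1.1 = 0.9091

0.9091


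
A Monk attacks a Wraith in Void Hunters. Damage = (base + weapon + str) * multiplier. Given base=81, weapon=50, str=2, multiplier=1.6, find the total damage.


Sum base + weapon + str = 81 + 50 + 2 = 133
Multiply by 1.6:
133 * 1.6 = 212.8

212.8 damage


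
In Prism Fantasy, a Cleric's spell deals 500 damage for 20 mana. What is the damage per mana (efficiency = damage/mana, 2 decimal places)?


Efficiency = damage / mana
= 500 / 20
= 25.00

25.00 dmg/mana


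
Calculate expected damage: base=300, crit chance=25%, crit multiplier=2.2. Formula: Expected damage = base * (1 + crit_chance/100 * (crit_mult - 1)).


E[dmg] = base * (1 + crit_chance * (crit_mult - 1))
cc as decimal = 25/100 = 0.25
cm - 1 = 2.2 - 1 = 1.2
Bonus factor = 0.25 * 1.2 = 0.3
Total multiplier = 1 + 0.3 = 1.3
Expected damage = 300 * 1.3 = 390.00

390.00 damage


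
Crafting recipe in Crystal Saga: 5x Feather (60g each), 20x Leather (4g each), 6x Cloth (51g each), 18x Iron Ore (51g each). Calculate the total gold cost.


Cost breakdown:
  Feather: 5 * 60 = 300
  Leather: 20 * 4 = 80
  Cloth: 6 * 51 = 306
  Iron Ore: 18 * 51 = 918
Total = 300 + 80 + 306 + 918 = 1604

1604 gold


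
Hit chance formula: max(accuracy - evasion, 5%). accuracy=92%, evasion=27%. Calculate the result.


accuracy - evasion = 92 - 27 = 65
Apply floor: max(65, 5) = 65
Hit chance = 65%

65%


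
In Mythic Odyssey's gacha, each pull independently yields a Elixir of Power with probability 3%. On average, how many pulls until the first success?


Expected pulls for a geometric distribution = 1/p = 100 / rate%
= 100 / 3
= 33.33

33.33 pulls


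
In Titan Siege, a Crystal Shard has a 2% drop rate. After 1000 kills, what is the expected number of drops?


Expected drops = kills * (drop_rate / 100)
= 1000 * (2 / 100)
= 1000 * 0.02
= 20.0

20.0 drops


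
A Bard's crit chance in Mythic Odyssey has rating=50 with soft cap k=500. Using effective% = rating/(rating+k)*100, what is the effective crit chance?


effective% = rating / (rating + k) * 100
= 50 / (50 + 500) * 100
= 50 / 550 * 100
= 0.090909 * 100
= 9.09%

9.09%


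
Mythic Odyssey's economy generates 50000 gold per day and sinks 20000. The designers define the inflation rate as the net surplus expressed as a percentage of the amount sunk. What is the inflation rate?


Net gold = 50000 - 20000 = 30000
Inflation rate = net / sunk * 100 = 30000 / 20000 * 100
= 1.5 * 100
= 150.00%

150.00%


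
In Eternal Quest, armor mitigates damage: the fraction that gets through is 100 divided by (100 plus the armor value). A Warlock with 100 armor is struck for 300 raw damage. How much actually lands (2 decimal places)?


actual = 300 * 100 / (100 + 100)
= 300 * 100 / 200
= 30000 / 200
= 150.00

150.00 damage


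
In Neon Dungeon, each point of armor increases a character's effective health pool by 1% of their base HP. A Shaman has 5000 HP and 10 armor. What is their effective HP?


EHP = 5000 * (1 + 10/100)
= 5000 * (1 + 0.1)
= 5000 * 1.1
= 5500.0

5500.0 EHP


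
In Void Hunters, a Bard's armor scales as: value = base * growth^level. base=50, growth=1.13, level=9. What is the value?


value = base * growth^level
= 50 * 1.13^9
= 50 * 3.004042
= 150.20

150.20 armor


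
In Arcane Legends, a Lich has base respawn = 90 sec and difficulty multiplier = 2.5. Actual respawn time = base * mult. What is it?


Respawn time = base * multiplier
= 90 * 2.5
= 225.0 seconds

225.0 seconds


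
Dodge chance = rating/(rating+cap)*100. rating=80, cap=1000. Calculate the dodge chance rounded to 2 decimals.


dodge% = 80 / (80 + 1000) * 100
= 80 / 1080 * 100
= 0.074074 * 100
= 7.41%

7.41%


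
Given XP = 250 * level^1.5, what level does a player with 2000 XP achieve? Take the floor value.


XP = 250 * level^1.5, so level = (XP / 250)^(1/1.5)
= (2000 / 250)^(1/1.5)
= 8.0^0.6667
= 4.0
Floor: level = 4

level 4


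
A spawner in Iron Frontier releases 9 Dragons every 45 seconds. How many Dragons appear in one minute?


Spawns per minute = count * (60 / interval)
= 9 * (60 / 45)
= 9 * 1.3333
= 12.0

12.0 per minute


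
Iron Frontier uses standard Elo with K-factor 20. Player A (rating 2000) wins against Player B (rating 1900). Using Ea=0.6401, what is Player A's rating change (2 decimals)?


Elo update: delta = K * (S - Ea), where S = 1 (wins)
S - Ea = 1 - 0.6401 = 0.3599
Rating change = 20 * 0.3599
= 7.20

7.20 rating points


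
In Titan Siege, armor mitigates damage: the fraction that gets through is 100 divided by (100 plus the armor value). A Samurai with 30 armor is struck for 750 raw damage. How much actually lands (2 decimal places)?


actual = 750 * 100 / (100 + 30)
= 750 * 100 / 130
= 75000 / 130
= 576.92

576.92 damage


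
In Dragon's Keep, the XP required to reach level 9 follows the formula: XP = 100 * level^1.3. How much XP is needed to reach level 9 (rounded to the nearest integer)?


XP = 100 * level^1.3
Substitute level = 9:
XP = 100 * 9^1.3
= 100 * 17.3986
= 1740

1740 XP


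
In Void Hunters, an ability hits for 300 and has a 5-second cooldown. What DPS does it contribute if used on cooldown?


DPS = damage / cooldown
= 300 / 5
= 60.00

60.00 DPS


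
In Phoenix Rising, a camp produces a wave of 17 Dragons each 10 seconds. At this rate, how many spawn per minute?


Spawns per minute = count * (60 / interval)
= 17 * (60 / 10)
= 17 * 6.0
= 102.0

102.0 per minute


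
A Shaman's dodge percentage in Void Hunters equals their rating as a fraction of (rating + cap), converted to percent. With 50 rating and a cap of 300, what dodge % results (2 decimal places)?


dodge% = 50 / (50 + 300) * 100
= 50 / 350 * 100
= 0.142857 * 100
= 14.29%

14.29%


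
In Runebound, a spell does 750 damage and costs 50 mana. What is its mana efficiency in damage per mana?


Efficiency = damage / mana
= 750 / 50
= 15.00

15.00 dmg/mana


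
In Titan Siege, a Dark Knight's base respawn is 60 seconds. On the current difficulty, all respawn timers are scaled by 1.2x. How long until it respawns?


Respawn time = base * multiplier
= 60 * 1.2
= 72.0 seconds

72.0 seconds


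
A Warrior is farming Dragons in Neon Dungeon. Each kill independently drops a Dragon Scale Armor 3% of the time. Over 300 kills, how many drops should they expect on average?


Expected drops = kills * (drop_rate / 100)
= 300 * (3 / 100)
= 300 * 0.03
= 9.0

9.0 drops


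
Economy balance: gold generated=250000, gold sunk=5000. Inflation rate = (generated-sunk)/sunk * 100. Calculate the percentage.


Net gold = 250000 - 5000 = 245000
Inflation rate = net / sunk * 100 = 245000 / 5000 * 100
= 49.0 * 100
= 4900.00%

4900.00%


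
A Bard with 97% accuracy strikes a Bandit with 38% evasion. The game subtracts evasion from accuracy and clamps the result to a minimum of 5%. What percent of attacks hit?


accuracy - evasion = 97 - 38 = 59
Apply floor: max(59, 5) = 59
Hit chance = 59%

59%


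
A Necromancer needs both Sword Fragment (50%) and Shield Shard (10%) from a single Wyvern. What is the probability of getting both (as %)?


For independent events, P(both) = P(A) * P(B)
= 50% * 10%
= 500 / 100 %
= 5.0%

5.0%


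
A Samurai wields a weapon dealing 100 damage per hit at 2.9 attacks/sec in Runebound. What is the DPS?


DPS = damage * attack_speed
= 100 * 2.9
= 290.0

290.0 DPS


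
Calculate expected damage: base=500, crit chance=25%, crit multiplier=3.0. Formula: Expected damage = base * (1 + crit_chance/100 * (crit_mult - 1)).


E[dmg] = base * (1 + crit_chance * (crit_mult - 1))
cc as decimal = 25/100 = 0.25
cm - 1 = 3.0 - 1 = 2.0
Bonus factor = 0.25 * 2.0 = 0.5
Total multiplier = 1 + 0.5 = 1.5
Expected damage = 500 * 1.5 = 750.00

750.00 damage


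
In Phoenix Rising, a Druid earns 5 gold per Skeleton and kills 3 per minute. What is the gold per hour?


Gold per minute = 5 * 3 = 15
Gold per hour = 15 * 60 = 900

900 gold/hour


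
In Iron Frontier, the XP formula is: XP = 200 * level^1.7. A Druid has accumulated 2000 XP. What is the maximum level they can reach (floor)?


XP = 200 * level^1.7, so level = (XP / 200)^(1/1.7)
= (2000 / 200)^(1/1.7)
= 10.0^0.5882
= 3.8747
Floor: level = 3

level 3


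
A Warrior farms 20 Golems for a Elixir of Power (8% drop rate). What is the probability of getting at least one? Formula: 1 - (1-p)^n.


P(at least one) = 1 - P(none) = 1 - (1-p)^n
p = 8/100 = 0.08
1 - p = 0.92
(1 - p)^20 = 0.92^20 = 0.188693
P(at least one) = 1 - 0.188693 = 0.8113

0.8113


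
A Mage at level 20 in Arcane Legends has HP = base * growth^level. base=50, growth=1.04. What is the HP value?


value = base * growth^level
= 50 * 1.04^20
= 50 * 2.191123
= 109.56

109.56 HP


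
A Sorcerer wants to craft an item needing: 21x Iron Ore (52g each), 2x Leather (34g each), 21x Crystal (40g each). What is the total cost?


Cost breakdown:
  Iron Ore: 21 * 52 = 1092
  Leather: 2 * 34 = 68
  Crystal: 21 * 40 = 840
Total = 1092 + 68 + 840 = 2000

2000 gold


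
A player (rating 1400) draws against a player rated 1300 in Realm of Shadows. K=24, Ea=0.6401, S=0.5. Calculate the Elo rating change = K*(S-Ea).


Elo update: delta = K * (S - Ea), where S = 0.5 (draws)
S - Ea = 0.5 - 0.6401 = -0.1401
Rating change = 24 * -0.1401
= -3.36

-3.36 rating points


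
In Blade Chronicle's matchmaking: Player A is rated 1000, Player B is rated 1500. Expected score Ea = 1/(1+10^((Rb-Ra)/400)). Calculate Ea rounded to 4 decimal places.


Elo expected score: Ea = 1/(1 + 10^((Rb-Ra)/400))
Rb - Ra = 1500 - 1000 = 500
(Rb-Ra)/400 = 500/400 = 1.25
10^1.25 = 17.782794
Ea = 1/(1 + 17.782794) = 1/18.782794 = 0.0532

0.0532


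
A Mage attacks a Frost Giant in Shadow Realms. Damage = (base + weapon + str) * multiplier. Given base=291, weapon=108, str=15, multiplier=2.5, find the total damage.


Sum base + weapon + str = 291 + 108 + 15 = 414
Multiply by 2.5:
414 * 2.5 = 1035.0

1035.0 damage


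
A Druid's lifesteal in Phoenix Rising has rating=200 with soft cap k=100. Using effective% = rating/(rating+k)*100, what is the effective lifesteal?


effective% = rating / (rating + k) * 100
= 200 / (200 + 100) * 100
= 200 / 300 * 100
= 0.666667 * 100
= 66.67%

66.67%


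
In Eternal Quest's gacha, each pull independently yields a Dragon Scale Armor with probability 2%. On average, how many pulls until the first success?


Expected pulls for a geometric distribution = 1/p = 100 / rate%
= 100 / 2
= 50.0

50.0 pulls


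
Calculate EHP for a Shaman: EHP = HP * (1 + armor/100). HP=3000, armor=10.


EHP = 3000 * (1 + 10/100)
= 3000 * (1 + 0.1)
= 3000 * 1.1
= 3300.0

3300.0 EHP


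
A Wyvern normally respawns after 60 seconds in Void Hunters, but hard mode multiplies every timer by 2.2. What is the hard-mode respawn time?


Respawn time = base * multiplier
= 60 * 2.2
= 132.0 seconds

132.0 seconds


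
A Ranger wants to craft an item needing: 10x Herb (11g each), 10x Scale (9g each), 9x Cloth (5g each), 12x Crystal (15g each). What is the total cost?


Cost breakdown:
  Herb: 10 * 11 = 110
  Scale: 10 * 9 = 90
  Cloth: 9 * 5 = 45
  Crystal: 12 * 15 = 180
Total = 110 + 90 + 45 + 180 = 425

425 gold


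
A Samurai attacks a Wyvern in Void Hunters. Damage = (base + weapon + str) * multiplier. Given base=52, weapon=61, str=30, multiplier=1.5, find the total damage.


Sum base + weapon + str = 52 + 61 + 30 = 143
Multiply by 1.5:
143 * 1.5 = 214.5

214.5 damage


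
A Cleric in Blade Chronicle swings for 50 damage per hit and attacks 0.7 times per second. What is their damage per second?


DPS = damage * attack_speed
= 50 * 0.7
= 35.0

35.0 DPS


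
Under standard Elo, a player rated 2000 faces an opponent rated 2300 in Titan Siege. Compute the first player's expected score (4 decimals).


Elo expected score: Ea = 1/(1 + 10^((Rb-Ra)/400))
Rb - Ra = 2300 - 2000 = 300
(Rb-Ra)/400 = 300/400 = 0.75
10^0.75 = 5.623413
Ea = 1/(1 + 5.623413) = 1/6.623413 = 0.1510

0.1510


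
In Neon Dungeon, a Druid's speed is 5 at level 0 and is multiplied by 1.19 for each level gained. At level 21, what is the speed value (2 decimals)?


value = base * growth^level
= 5 * 1.19^21
= 5 * 38.591014
= 192.96

192.96 speed


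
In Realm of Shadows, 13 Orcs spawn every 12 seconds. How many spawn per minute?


Spawns per minute = count * (60 / interval)
= 13 * (60 / 12)
= 13 * 5.0
= 65.0

65.0 per minute


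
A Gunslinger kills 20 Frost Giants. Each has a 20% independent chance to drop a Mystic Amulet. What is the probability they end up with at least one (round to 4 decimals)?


P(at least one) = 1 - P(none) = 1 - (1-p)^n
p = 20/100 = 0.2
1 - p = 0.8
(1 - p)^20 = 0.8^20 = 0.011529
P(at least one) = 1 - 0.011529 = 0.9885

0.9885


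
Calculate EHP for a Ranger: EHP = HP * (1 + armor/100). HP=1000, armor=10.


EHP = 1000 * (1 + 10/100)
= 1000 * (1 + 0.1)
= 1000 * 1.1
= 1100.0

1100.0 EHP


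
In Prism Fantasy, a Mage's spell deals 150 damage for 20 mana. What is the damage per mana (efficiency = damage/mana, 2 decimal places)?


Efficiency = damage / mana
= 150 / 20
= 7.50

7.50 dmg/mana


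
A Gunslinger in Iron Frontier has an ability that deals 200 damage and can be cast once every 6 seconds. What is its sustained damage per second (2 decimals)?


DPS = damage / cooldown
= 200 / 6
= 33.33

33.33 DPS


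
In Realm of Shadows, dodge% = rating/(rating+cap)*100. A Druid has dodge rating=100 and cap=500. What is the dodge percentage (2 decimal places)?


dodge% = 100 / (100 + 500) * 100
= 100 / 600 * 100
= 0.166667 * 100
= 16.67%

16.67%


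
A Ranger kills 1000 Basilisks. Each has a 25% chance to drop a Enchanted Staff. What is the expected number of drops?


Expected drops = kills * (drop_rate / 100)
= 1000 * (25 / 100)
= 1000 * 0.25
= 250.0

250.0 drops


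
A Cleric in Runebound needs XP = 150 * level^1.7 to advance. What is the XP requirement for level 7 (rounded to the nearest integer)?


XP = 150 * level^1.7
Substitute level = 7:
XP = 150 * 7^1.7
= 150 * 27.3317
= 4100

4100 XP


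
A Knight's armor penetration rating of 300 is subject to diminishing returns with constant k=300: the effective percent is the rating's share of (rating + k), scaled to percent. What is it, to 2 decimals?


effective% = rating / (rating + k) * 100
= 300 / (300 + 300) * 100
= 300 / 600 * 100
= 0.5 * 100
= 50.00%

50.00%


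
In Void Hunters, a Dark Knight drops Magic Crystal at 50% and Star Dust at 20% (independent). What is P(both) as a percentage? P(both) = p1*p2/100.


For independent events, P(both) = P(A) * P(B)
= 50% * 20%
= 1000 / 100 %
= 10.0%

10.0%


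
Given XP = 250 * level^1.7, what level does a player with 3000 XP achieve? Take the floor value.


XP = 250 * level^1.7, so level = (XP / 250)^(1/1.7)
= (3000 / 250)^(1/1.7)
= 12.0^0.5882
= 4.3133
Floor: level = 4

level 4


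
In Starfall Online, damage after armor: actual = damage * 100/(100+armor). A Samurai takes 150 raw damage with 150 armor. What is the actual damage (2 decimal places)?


actual = 150 * 100 / (100 + 150)
= 150 * 100 / 250
= 15000 / 250
= 60.00

60.00 damage


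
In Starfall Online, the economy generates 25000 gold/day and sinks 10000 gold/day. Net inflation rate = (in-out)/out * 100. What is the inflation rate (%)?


Net gold = 25000 - 10000 = 15000
Inflation rate = net / sunk * 100 = 15000 / 10000 * 100
= 1.5 * 100
= 150.00%

150.00%


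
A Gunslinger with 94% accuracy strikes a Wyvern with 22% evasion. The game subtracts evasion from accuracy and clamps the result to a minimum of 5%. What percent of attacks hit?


accuracy - evasion = 94 - 22 = 72
Apply floor: max(72, 5) = 72
Hit chance = 72%

72%


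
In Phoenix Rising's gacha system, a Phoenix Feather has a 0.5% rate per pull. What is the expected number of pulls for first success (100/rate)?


Expected pulls for a geometric distribution = 1/p = 100 / rate%
= 100 / 0.5
= 200.0

200.0 pulls


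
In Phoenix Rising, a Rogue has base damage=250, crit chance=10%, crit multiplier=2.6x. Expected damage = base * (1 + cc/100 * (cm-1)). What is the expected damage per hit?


E[dmg] = base * (1 + crit_chance * (crit_mult - 1))
cc as decimal = 10/100 = 0.1
cm - 1 = 2.6 - 1 = 1.6
Bonus factor = 0.1 * 1.6 = 0.16
Total multiplier = 1 + 0.16 = 1.16
Expected damage = 250 * 1.16 = 290.00

290.00 damage


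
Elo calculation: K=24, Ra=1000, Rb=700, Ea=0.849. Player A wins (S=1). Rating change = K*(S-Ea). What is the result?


Elo update: delta = K * (S - Ea), where S = 1 (wins)
S - Ea = 1 - 0.849 = 0.151
Rating change = 24 * 0.151
= 3.62

3.62 rating points


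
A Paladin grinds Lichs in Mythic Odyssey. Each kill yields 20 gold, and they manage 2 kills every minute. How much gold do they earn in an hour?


Gold per minute = 20 * 2 = 40
Gold per hour = 40 * 60 = 2400

2400 gold/hour


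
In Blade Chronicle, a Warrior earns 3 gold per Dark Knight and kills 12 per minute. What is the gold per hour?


Gold per minute = 3 * 12 = 36
Gold per hour = 36 * 60 = 2160

2160 gold/hour


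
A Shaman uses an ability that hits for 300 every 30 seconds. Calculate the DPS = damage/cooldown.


DPS = damage / cooldown
= 300 / 30
= 10.00

10.00 DPS


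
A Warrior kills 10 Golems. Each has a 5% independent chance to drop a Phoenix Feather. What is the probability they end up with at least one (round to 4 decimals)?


P(at least one) = 1 - P(none) = 1 - (1-p)^n
p = 5/100 = 0.05
1 - p = 0.95
(1 - p)^10 = 0.95^10 = 0.598737
P(at least one) = 1 - 0.598737 = 0.4013

0.4013


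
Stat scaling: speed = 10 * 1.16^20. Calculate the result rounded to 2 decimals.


value = base * growth^level
= 10 * 1.16^20
= 10 * 19.460759
= 194.61

194.61 speed


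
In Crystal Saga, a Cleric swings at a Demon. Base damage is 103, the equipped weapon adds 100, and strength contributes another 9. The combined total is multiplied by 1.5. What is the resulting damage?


Sum base + weapon + str = 103 + 100 + 9 = 212
Multiply by 1.5:
212 * 1.5 = 318.0

318.0 damage


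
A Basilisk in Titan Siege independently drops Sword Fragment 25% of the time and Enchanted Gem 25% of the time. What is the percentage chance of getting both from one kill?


For independent events, P(both) = P(A) * P(B)
= 25% * 25%
= 625 / 100 %
= 6.25%

6.25%


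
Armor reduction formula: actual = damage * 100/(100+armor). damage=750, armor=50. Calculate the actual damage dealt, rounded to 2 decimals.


actual = 750 * 100 / (100 + 50)
= 750 * 100 / 150
= 75000 / 150
= 500.00

500.00 damage


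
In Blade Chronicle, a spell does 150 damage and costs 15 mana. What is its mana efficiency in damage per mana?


Efficiency = damage / mana
= 150 / 15
= 10.00

10.00 dmg/mana


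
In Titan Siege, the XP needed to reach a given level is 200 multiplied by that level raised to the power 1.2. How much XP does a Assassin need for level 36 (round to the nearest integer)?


XP = 200 * level^1.2
Substitute level = 36:
XP = 200 * 36^1.2
= 200 * 73.7162
= 14743

14743 XP


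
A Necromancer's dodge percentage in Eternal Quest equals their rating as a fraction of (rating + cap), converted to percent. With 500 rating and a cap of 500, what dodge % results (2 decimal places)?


dodge% = 500 / (500 + 500) * 100
= 500 / 1000 * 100
= 0.5 * 100
= 50.00%

50.00%


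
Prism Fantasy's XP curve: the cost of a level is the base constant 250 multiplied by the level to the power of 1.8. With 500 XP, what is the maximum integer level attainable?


XP = 250 * level^1.8, so level = (XP / 250)^(1/1.8)
= (500 / 250)^(1/1.8)
= 2.0^0.5556
= 1.4697
Floor: level = 1

level 1


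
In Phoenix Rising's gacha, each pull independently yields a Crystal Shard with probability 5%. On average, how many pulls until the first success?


Expected pulls for a geometric distribution = 1/p = 100 / rate%
= 100 / 5
= 20.0

20.0 pulls


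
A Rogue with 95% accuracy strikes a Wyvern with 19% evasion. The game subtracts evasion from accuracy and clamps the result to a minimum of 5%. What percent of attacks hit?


accuracy - evasion = 95 - 19 = 76
Apply floor: max(76, 5) = 76
Hit chance = 76%

76%


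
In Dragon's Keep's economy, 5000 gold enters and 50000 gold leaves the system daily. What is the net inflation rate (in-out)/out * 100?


Net gold = 5000 - 50000 = -45000
Inflation rate = net / sunk * 100 = -45000 / 50000 * 100
= -0.9 * 100
= -90.00%

-90.00%


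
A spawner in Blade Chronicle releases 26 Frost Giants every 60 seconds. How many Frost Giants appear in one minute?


Spawns per minute = count * (60 / interval)
= 26 * (60 / 60)
= 26 * 1.0
= 26.0

26.0 per minute


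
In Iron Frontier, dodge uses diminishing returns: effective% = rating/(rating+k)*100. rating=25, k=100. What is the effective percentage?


effective% = rating / (rating + k) * 100
= 25 / (25 + 100) * 100
= 25 / 125 * 100
= 0.2 * 100
= 20.00%

20.00%


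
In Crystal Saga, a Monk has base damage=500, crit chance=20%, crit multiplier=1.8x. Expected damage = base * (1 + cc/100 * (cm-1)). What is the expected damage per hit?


E[dmg] = base * (1 + crit_chance * (crit_mult - 1))
cc as decimal = 20/100 = 0.2
cm - 1 = 1.8 - 1 = 0.8
Bonus factor = 0.2 * 0.8 = 0.16
Total multiplier = 1 + 0.16 = 1.16
Expected damage = 500 * 1.16 = 580.00

580.00 damage


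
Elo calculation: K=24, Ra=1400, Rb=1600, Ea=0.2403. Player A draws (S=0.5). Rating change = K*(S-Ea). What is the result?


Elo update: delta = K * (S - Ea), where S = 0.5 (draws)
S - Ea = 0.5 - 0.2403 = 0.2597
Rating change = 24 * 0.2597
= 6.23

6.23 rating points


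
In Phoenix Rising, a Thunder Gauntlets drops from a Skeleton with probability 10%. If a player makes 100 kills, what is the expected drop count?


Expected drops = kills * (drop_rate / 100)
= 100 * (10 / 100)
= 100 * 0.1
= 10.0

10.0 drops


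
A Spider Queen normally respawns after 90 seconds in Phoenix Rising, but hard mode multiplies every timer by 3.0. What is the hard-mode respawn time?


Respawn time = base * multiplier
= 90 * 3.0
= 270.0 seconds

270.0 seconds


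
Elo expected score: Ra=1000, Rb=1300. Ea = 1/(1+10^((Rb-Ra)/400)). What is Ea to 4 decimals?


Elo expected score: Ea = 1/(1 + 10^((Rb-Ra)/400))
Rb - Ra = 1300 - 1000 = 300
(Rb-Ra)/400 = 300/400 = 0.75
10^0.75 = 5.623413
Ea = 1/(1 + 5.623413) = 1/6.623413 = 0.1510

0.1510


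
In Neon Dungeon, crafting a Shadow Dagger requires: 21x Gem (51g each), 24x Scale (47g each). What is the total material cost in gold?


Cost breakdown:
  Gem: 21 * 51 = 1071
  Scale: 24 * 47 = 1128
Total = 1071 + 1128 = 2199

2199 gold


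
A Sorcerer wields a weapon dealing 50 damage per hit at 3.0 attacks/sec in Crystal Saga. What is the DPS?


DPS = damage * attack_speed
= 50 * 3.0
= 150.0

150.0 DPS


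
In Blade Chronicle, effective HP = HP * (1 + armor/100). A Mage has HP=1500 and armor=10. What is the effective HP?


EHP = 1500 * (1 + 10/100)
= 1500 * (1 + 0.1)
= 1500 * 1.1
= 1650.0

1650.0 EHP


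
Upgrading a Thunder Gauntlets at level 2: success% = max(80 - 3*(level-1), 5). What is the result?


raw_rate = 80 - 3 * (2 - 1)
= 80 - 3 * 1
= 80 - 3
= 77
Apply floor: max(77, 5) = 77%

77%


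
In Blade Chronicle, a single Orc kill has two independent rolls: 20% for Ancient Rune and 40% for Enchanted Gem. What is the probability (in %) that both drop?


For independent events, P(both) = P(A) * P(B)
= 20% * 40%
= 800 / 100 %
= 8.0%

8.0%


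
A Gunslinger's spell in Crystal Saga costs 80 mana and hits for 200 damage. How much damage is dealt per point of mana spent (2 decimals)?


Efficiency = damage / mana
= 200 / 80
= 2.50

2.50 dmg/mana


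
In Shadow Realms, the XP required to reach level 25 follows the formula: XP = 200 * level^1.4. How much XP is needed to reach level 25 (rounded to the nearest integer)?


XP = 200 * level^1.4
Substitute level = 25:
XP = 200 * 25^1.4
= 200 * 90.59746
= 18119

18119 XP


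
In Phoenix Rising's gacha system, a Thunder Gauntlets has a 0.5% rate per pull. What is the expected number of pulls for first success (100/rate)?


Expected pulls for a geometric distribution = 1/p = 100 / rate%
= 100 / 0.5
= 200.0

200.0 pulls


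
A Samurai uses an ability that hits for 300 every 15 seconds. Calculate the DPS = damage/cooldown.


DPS = damage / cooldown
= 300 / 15
= 20.00

20.00 DPS


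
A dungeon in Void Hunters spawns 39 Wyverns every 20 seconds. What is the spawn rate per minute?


Spawns per minute = count * (60 / interval)
= 39 * (60 / 20)
= 39 * 3.0
= 117.0

117.0 per minute


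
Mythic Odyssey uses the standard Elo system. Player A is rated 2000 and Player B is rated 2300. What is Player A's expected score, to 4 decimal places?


Elo expected score: Ea = 1/(1 + 10^((Rb-Ra)/400))
Rb - Ra = 2300 - 2000 = 300
(Rb-Ra)/400 = 300/400 = 0.75
10^0.75 = 5.623413
Ea = 1/(1 + 5.623413) = 1/6.623413 = 0.1510

0.1510


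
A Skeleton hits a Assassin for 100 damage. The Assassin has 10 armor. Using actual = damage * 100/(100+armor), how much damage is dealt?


actual = 100 * 100 / (100 + 10)
= 100 * 100 / 110
= 10000 / 110
= 90.91

90.91 damage


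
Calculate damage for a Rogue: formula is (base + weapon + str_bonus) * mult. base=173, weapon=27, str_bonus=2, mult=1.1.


Sum base + weapon + str = 173 + 27 + 2 = 202
Multiply by 1.1:
202 * 1.1 = 222.2

222.2 damage


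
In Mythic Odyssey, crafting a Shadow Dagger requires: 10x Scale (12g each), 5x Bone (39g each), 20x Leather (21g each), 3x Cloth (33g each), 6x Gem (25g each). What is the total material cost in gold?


Cost breakdown:
  Scale: 10 * 12 = 120
  Bone: 5 * 39 = 195
  Leather: 20 * 21 = 420
  Cloth: 3 * 33 = 99
  Gem: 6 * 25 = 150
Total = 120 + 195 + 420 + 99 + 150 = 984

984 gold


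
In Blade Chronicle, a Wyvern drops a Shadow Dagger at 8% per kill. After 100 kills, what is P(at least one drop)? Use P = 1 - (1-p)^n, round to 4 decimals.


P(at least one) = 1 - P(none) = 1 - (1-p)^n
p = 8/100 = 0.08
1 - p = 0.92
(1 - p)^100 = 0.92^100 = 0.000239
P(at least one) = 1 - 0.000239 = 0.9998

0.9998


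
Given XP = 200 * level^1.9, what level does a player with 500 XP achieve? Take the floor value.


XP = 200 * level^1.9, so level = (XP / 200)^(1/1.9)
= (500 / 200)^(1/1.9)
= 2.5^0.5263
= 1.6197
Floor: level = 1

level 1


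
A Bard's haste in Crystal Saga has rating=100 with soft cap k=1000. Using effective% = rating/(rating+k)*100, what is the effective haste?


effective% = rating / (rating + k) * 100
= 100 / (100 + 1000) * 100
= 100 / 1100 * 100
= 0.090909 * 100
= 9.09%

9.09%


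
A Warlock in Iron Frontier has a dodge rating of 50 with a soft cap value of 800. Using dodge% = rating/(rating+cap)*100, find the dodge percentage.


dodge% = 50 / (50 + 800) * 100
= 50 / 850 * 100
= 0.058824 * 100
= 5.88%

5.88%


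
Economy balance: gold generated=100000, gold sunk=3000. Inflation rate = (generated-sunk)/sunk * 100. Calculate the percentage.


Net gold = 100000 - 3000 = 97000
Inflation rate = net / sunk * 100 = 97000 / 3000 * 100
= 32.333333 * 100
= 3233.33%

3233.33%


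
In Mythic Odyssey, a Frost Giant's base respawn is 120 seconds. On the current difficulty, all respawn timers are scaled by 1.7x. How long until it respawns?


Respawn time = base * multiplier
= 120 * 1.7
= 204.0 seconds

204.0 seconds


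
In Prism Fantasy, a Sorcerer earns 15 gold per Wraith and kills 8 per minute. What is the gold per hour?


Gold per minute = 15 * 8 = 120
Gold per hour = 120 * 60 = 7200

7200 gold/hour


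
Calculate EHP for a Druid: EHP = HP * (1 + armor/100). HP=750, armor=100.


EHP = 750 * (1 + 100/100)
= 750 * (1 + 1.0)
= 750 * 2.0
= 1500.0

1500.0 EHP


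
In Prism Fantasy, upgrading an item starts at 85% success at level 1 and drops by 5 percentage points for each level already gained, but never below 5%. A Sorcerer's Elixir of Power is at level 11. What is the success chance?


raw_rate = 85 - 5 * (11 - 1)
= 85 - 5 * 10
= 85 - 50
= 35
Apply floor: max(35, 5) = 35%

35%


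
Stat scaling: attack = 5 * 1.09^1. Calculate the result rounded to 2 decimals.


value = base * growth^level
= 5 * 1.09^1
= 5 * 1.09
= 5.45

5.45 attack


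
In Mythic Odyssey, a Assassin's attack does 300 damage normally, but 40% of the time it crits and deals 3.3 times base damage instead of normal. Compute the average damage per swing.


E[dmg] = base * (1 + crit_chance * (crit_mult - 1))
cc as decimal = 40/100 = 0.4
cm - 1 = 3.3 - 1 = 2.3
Bonus factor = 0.4 * 2.3 = 0.92
Total multiplier = 1 + 0.92 = 1.92
Expected damage = 300 * 1.92 = 576.00

576.00 damage


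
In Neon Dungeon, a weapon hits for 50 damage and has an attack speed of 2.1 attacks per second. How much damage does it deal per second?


DPS = damage * attack_speed
= 50 * 2.1
= 105.0

105.0 DPS


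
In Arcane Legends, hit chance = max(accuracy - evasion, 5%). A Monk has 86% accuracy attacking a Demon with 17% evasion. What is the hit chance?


accuracy - evasion = 86 - 17 = 69
Apply floor: max(69, 5) = 69
Hit chance = 69%

69%


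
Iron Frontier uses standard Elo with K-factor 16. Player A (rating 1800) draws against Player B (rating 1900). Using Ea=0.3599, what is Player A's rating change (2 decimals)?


Elo update: delta = K * (S - Ea), where S = 0.5 (draws)
S - Ea = 0.5 - 0.3599 = 0.1401
Rating change = 16 * 0.1401
= 2.24

2.24 rating points


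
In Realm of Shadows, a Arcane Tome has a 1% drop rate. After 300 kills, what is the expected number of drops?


Expected drops = kills * (drop_rate / 100)
= 300 * (1 / 100)
= 300 * 0.01
= 3.0

3.0 drops


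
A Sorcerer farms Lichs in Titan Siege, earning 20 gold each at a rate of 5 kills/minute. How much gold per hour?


Gold per minute = 20 * 5 = 100
Gold per hour = 100 * 60 = 6000

6000 gold/hour


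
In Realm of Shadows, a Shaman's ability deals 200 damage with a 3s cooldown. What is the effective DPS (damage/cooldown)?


DPS = damage / cooldown
= 200 / 3
= 66.67

66.67 DPS


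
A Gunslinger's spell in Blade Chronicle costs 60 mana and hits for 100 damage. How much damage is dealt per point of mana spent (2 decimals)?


Efficiency = damage / mana
= 100 / 60
= 1.67

1.67 dmg/mana


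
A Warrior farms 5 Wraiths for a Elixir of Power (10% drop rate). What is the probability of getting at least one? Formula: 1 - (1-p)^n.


P(at least one) = 1 - P(none) = 1 - (1-p)^n
p = 10/100 = 0.1
1 - p = 0.9
(1 - p)^5 = 0.9^5 = 0.590490
P(at least one) = 1 - 0.590490 = 0.4095

0.4095


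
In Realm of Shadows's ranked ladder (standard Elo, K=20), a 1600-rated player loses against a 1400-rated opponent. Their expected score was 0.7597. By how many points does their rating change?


Elo update: delta = K * (S - Ea), where S = 0 (loses)
S - Ea = 0 - 0.7597 = -0.7597
Rating change = 20 * -0.7597
= -15.19

-15.19 rating points


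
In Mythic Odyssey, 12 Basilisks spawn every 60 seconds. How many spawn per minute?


Spawns per minute = count * (60 / interval)
= 12 * (60 / 60)
= 12 * 1.0
= 12.0

12.0 per minute


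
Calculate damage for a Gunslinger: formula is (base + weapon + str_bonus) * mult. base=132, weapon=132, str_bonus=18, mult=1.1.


Sum base + weapon + str = 132 + 132 + 18 = 282
Multiply by 1.1:
282 * 1.1 = 310.2

310.2 damage


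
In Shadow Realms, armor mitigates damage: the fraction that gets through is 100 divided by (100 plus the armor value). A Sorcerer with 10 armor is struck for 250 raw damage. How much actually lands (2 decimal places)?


actual = 250 * 100 / (100 + 10)
= 250 * 100 / 110
= 25000 / 110
= 227.27

227.27 damage


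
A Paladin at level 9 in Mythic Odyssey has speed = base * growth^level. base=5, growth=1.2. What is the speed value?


value = base * growth^level
= 5 * 1.2^9
= 5 * 5.15978
= 25.80

25.80 speed


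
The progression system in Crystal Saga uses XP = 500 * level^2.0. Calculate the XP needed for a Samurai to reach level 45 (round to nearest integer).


XP = 500 * level^2.0
Substitute level = 45:
XP = 500 * 45^2.0
= 500 * 2025.0
= 1012500

1012500 XP


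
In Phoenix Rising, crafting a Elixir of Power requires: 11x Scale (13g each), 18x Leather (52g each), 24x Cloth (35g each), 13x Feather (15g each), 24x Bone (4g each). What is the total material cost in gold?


Cost breakdown:
  Scale: 11 * 13 = 143
  Leather: 18 * 52 = 936
  Cloth: 24 * 35 = 840
  Feather: 13 * 15 = 195
  Bone: 24 * 4 = 96
Total = 143 + 936 + 840 + 195 + 96 = 2210

2210 gold


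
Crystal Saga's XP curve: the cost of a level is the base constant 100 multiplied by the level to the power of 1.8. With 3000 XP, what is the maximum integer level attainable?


XP = 100 * level^1.8, so level = (XP / 100)^(1/1.8)
= (3000 / 100)^(1/1.8)
= 30.0^0.5556
= 6.6164
Floor: level = 6

level 6


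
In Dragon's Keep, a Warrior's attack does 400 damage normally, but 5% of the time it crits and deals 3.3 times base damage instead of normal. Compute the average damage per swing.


E[dmg] = base * (1 + crit_chance * (crit_mult - 1))
cc as decimal = 5/100 = 0.05
cm - 1 = 3.3 - 1 = 2.3
Bonus factor = 0.05 * 2.3 = 0.115
Total multiplier = 1 + 0.115 = 1.115
Expected damage = 400 * 1.115 = 446.00

446.00 damage


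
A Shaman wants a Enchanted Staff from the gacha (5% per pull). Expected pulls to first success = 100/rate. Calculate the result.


Expected pulls for a geometric distribution = 1/p = 100 / rate%
= 100 / 5
= 20.0

20.0 pulls


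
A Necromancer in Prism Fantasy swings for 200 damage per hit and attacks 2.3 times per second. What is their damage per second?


DPS = damage * attack_speed
= 200 * 2.3
= 460.0

460.0 DPS


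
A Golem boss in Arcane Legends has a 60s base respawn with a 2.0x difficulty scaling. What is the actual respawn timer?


Respawn time = base * multiplier
= 60 * 2.0
= 120.0 seconds

120.0 seconds


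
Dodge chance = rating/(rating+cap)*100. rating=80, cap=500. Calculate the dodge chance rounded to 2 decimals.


dodge% = 80 / (80 + 500) * 100
= 80 / 580 * 100
= 0.137931 * 100
= 13.79%

13.79%


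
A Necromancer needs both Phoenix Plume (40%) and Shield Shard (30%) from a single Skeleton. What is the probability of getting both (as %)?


For independent events, P(both) = P(A) * P(B)
= 40% * 30%
= 1200 / 100 %
= 12.0%

12.0%


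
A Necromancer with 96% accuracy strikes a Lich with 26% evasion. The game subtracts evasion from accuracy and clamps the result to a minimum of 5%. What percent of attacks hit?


accuracy - evasion = 96 - 26 = 70
Apply floor: max(70, 5) = 70
Hit chance = 70%

70%


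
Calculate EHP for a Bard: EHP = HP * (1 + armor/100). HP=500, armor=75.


EHP = 500 * (1 + 75/100)
= 500 * (1 + 0.75)
= 500 * 1.75
= 875.0

875.0 EHP


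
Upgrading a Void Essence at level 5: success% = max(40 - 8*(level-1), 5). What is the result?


raw_rate = 40 - 8 * (5 - 1)
= 40 - 8 * 4
= 40 - 32
= 8
Apply floor: max(8, 5) = 8%

8%


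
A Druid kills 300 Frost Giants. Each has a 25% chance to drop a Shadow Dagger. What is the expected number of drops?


Expected drops = kills * (drop_rate / 100)
= 300 * (25 / 100)
= 300 * 0.25
= 75.0

75.0 drops


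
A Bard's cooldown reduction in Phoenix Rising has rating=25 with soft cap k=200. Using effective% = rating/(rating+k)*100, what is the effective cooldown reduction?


effective% = rating / (rating + k) * 100
= 25 / (25 + 200) * 100
= 25 / 225 * 100
= 0.111111 * 100
= 11.11%

11.11%


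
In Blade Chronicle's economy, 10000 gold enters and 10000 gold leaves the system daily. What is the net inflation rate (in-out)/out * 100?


Net gold = 10000 - 10000 = 0
Inflation rate = net / sunk * 100 = 0 / 10000 * 100
= 0.0 * 100
= 0.00%

0.00%


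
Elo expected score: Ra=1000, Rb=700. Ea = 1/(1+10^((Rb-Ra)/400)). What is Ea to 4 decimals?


Elo expected score: Ea = 1/(1 + 10^((Rb-Ra)/400))
Rb - Ra = 700 - 1000 = -300
(Rb-Ra)/400 = -300/400 = -0.75
10^-0.75 = 0.177828
Ea = 1/(1 + 0.177828) = 1/1.177828 = 0.8490

0.8490


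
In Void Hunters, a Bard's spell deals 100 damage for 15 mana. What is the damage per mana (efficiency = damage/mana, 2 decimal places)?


Efficiency = damage / mana
= 100 / 15
= 6.67

6.67 dmg/mana


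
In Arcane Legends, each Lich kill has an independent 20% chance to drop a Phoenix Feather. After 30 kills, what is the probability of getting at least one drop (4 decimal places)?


P(at least one) = 1 - P(none) = 1 - (1-p)^n
p = 20/100 = 0.2
1 - p = 0.8
(1 - p)^30 = 0.8^30 = 0.001238
P(at least one) = 1 - 0.001238 = 0.9988

0.9988


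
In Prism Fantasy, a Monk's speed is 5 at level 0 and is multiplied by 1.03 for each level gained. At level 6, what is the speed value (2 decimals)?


value = base * growth^level
= 5 * 1.03^6
= 5 * 1.194052
= 5.97

5.97 speed


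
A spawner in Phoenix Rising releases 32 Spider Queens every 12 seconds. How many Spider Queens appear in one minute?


Spawns per minute = count * (60 / interval)
= 32 * (60 / 12)
= 32 * 5.0
= 160.0

160.0 per minute


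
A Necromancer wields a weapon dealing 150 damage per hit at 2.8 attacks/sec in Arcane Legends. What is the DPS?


DPS = damage * attack_speed
= 150 * 2.8
= 420.0

420.0 DPS


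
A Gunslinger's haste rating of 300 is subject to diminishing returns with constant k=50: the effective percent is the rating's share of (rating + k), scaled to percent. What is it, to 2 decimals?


effective% = rating / (rating + k) * 100
= 300 / (300 + 50) * 100
= 300 / 350 * 100
= 0.857143 * 100
= 85.71%

85.71%


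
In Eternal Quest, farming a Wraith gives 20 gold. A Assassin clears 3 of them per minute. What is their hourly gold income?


Gold per minute = 20 * 3 = 60
Gold per hour = 60 * 60 = 3600

3600 gold/hour


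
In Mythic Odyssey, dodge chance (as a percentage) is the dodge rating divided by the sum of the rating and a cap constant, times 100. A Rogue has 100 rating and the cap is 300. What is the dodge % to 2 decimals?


dodge% = 100 / (100 + 300) * 100
= 100 / 400 * 100
= 0.25 * 100
= 25.00%

25.00%


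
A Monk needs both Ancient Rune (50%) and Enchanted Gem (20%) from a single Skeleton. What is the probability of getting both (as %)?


For independent events, P(both) = P(A) * P(B)
= 50% * 20%
= 1000 / 100 %
= 10.0%

10.0%


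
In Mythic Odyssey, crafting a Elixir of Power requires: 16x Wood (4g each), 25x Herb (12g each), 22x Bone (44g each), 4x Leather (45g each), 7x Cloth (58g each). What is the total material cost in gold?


Cost breakdown:
  Wood: 16 * 4 = 64
  Herb: 25 * 12 = 300
  Bone: 22 * 44 = 968
  Leather: 4 * 45 = 180
  Cloth: 7 * 58 = 406
Total = 64 + 300 + 968 + 180 + 406 = 1918

1918 gold


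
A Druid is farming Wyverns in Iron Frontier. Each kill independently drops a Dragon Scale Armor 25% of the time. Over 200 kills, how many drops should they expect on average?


Expected drops = kills * (drop_rate / 100)
= 200 * (25 / 100)
= 200 * 0.25
= 50.0

50.0 drops
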